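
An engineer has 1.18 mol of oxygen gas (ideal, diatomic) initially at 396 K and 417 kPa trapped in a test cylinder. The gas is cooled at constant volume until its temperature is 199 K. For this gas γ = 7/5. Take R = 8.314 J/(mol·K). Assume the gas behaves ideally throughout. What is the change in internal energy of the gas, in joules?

V₁ = nRT₁/P₁ = 1.18×8.314×396/417 = 9.32 L.
Isochoric: V stays 9.32 L; P/T = const ⇒ T₂ = 199 K, P₂ = 210 kPa.
For an ideal gas ΔU = nCvΔT with Cv = (5/2)R = 20.8 J/(mol·K).
ΔU = 1.18×20.8×(199−396) = -4830 J.

-4830 J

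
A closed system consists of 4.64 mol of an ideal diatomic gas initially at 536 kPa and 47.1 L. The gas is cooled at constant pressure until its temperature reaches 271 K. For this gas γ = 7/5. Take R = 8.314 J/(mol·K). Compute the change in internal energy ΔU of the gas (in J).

T₁ = P₁V₁/(nR) = 536×47.1/(4.64×8.314) = 654 K.
Isobaric: P stays 536 kPa; V/T = const ⇒ T₂ = 271 K, V₂ = 19.5 L.
For an ideal gas ΔU = nCvΔT with Cv = (5/2)R = 20.8 J/(mol·K).
ΔU = 4.64×20.8×(271−654) = -37000 J.

-37000 J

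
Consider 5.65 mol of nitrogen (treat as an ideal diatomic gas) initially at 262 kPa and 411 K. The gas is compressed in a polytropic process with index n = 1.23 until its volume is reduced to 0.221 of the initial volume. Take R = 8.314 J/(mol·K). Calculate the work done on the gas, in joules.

34800 J

V₁ = nRT₁/P₁ = 5.65×8.314×411/262 = 73.7 L.
Polytropic n=1.23: T₂ = T₁(V₁/V₂)^(n−1) = 411×(4.52)^0.23 = 582 K; P₂ = P₁(V₁/V₂)^n = 1680 kPa.
W = (P₁V₁−P₂V₂)/(n−1) = (262×73.7−1680×16.3)/0.23 = -34800 J.
Work done on the gas = −W_by = 34800 J.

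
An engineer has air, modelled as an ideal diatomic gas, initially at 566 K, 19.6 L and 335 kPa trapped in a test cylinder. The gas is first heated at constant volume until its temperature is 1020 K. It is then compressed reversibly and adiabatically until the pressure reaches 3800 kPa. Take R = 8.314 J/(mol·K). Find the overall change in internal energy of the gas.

33600 J

n = P₁V₁/(RT₁) = 335×19.6/(8.314×566) = 1.40 mol.
Step 1 — Isochoric: V stays 19.6 L; P/T = const ⇒ T₂ = 1020 K, P₂ = 604 kPa.
W = 0 (no volume change).
ΔU = nCvΔT = 1.40×20.8×(1020−566) = 13200 J.
Q = ΔU = 13200 J.
State after step 1: P = 604 kPa, V = 19.6 L, T = 1020 K.
Step 2 — Adiabatic: T₂/T₁ = (P₂/P₁)^((γ−1)/γ) ⇒ T₂ = 1020×(6.29)^0.286 = 1730 K; V₂ = 5.27 L.
ΔU = nCvΔT = 1.40×20.8×(1730−1020) = 20500 J.
Q = 0 for an adiabatic process, so W = −ΔU = -20500 J.
Net over both steps: W = -20500 J, Q = 13200 J, ΔU = 33600 J.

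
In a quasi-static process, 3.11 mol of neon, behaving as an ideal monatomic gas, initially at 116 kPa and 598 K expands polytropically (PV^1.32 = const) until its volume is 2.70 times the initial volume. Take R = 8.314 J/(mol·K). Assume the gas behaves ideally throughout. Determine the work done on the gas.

-13200 J

V₁ = nRT₁/P₁ = 3.11×8.314×598/116 = 133 L.
Polytropic n=1.32: T₂ = T₁(V₁/V₂)^(n−1) = 598×(0.370)^0.32 = 435 K; P₂ = P₁(V₁/V₂)^n = 31.3 kPa.
W = (P₁V₁−P₂V₂)/(n−1) = (116×133−31.3×360)/0.32 = 13200 J.
Work done on the gas = −W_by = -13200 J.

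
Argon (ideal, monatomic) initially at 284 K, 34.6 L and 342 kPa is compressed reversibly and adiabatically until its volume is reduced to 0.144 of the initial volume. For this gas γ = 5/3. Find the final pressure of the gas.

Adiabatic: TV^(γ−1) = const ⇒ T₂ = 284×(6.94)^0.667 = 1030 K; PV^γ = const ⇒ P₂ = 8640 kPa.

8640 kPa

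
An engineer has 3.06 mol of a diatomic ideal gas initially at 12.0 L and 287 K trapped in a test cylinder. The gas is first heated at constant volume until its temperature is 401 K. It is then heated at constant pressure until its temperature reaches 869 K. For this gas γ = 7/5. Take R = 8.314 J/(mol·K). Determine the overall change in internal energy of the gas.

P₁ = nRT₁/V₁ = 3.06×8.314×287/12.0 = 608 kPa.
Step 1 — Isochoric: V stays 12.0 L; P/T = const ⇒ T₂ = 401 K, P₂ = 850 kPa.
W = 0 (no volume change).
ΔU = nCvΔT = 3.06×20.8×(401−287) = 7250 J.
Q = ΔU = 7250 J.
State after step 1: P = 850 kPa, V = 12.0 L, T = 401 K.
Step 2 — Isobaric: P stays 850 kPa; V/T = const ⇒ T₂ = 869 K, V₂ = 26.0 L.
W = PΔV = 850×(26.0−12.0) kPa·L = 11900 J.
ΔU = nCvΔT = 3.06×20.8×(869−401) = 29800 J.
Q = ΔU + W = nCpΔT = 41700 J.
Net over both steps: W = 11900 J, Q = 48900 J, ΔU = 37000 J.

37000 J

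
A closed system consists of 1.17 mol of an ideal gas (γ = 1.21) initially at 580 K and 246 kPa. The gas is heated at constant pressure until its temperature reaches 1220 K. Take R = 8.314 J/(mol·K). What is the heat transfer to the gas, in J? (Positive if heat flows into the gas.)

35900 J

V₁ = nRT₁/P₁ = 1.17×8.314×580/246 = 22.9 L.
Isobaric: P stays 246 kPa; V/T = const ⇒ T₂ = 1220 K, V₂ = 48.2 L.
W = PΔV = 246×(48.2−22.9) kPa·L = 6230 J.
ΔU = nCvΔT = 1.17×39.6×(1220−580) = 29600 J.
Q = ΔU + W = nCpΔT = 35900 J.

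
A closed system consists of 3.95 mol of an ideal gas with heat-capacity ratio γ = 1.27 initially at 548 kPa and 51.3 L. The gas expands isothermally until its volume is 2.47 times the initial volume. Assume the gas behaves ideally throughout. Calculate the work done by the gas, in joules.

25400 J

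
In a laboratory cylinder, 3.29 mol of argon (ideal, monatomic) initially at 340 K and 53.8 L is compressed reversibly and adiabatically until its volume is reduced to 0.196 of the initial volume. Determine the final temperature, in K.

P₁ = nRT₁/V₁ = 3.29×8.314×340/53.8 = 173 kPa.
Adiabatic: TV^(γ−1) = const ⇒ T₂ = 340×(5.10)^0.667 = 1010 K; PV^γ = const ⇒ P₂ = 2610 kPa.

1010 K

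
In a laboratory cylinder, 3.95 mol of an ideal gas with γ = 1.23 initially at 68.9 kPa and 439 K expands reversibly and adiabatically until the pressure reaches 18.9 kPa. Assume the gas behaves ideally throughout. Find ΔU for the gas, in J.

-13500 J

V₁ = nRT₁/P₁ = 3.95×8.314×439/68.9 = 209 L.
Adiabatic: T₂/T₁ = (P₂/P₁)^((γ−1)/γ) ⇒ T₂ = 439×(0.274)^0.187 = 345 K; V₂ = 599 L.
For an ideal gas ΔU = nCvΔT with Cv = R/(γ−1) = 36.1 J/(mol·K).
ΔU = 3.95×36.1×(345−439) = -13500 J.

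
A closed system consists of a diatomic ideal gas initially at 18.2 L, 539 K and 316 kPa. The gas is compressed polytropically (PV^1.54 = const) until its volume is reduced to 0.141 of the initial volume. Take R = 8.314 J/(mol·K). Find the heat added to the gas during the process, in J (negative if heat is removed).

7010 J

n = P₁V₁/(RT₁) = 316×18.2/(8.314×539) = 1.28 mol.
Polytropic n=1.54: T₂ = T₁(V₁/V₂)^(n−1) = 539×(7.09)^0.54 = 1550 K; P₂ = P₁(V₁/V₂)^n = 6450 kPa.
W = (P₁V₁−P₂V₂)/(n−1) = (316×18.2−6450×2.57)/0.54 = -20000 J.
ΔU = nCvΔT = 1.28×20.8×(1550−539) = 27000 J.
Q = ΔU + W = 7010 J.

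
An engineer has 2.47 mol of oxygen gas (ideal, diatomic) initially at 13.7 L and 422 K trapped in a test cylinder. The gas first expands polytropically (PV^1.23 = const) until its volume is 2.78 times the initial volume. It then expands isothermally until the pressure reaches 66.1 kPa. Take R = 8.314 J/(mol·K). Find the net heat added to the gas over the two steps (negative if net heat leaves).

10200 J

P₁ = nRT₁/V₁ = 2.47×8.314×422/13.7 = 633 kPa.
Step 1 — Polytropic n=1.23: T₂ = T₁(V₁/V₂)^(n−1) = 422×(0.360)^0.23 = 334 K; P₂ = P₁(V₁/V₂)^n = 180 kPa.
W = (P₁V₁−P₂V₂)/(n−1) = (633×13.7−180×38.1)/0.23 = 7900 J.
ΔU = nCvΔT = 2.47×20.8×(334−422) = -4540 J.
Q = ΔU + W = 3360 J.
State after step 1: P = 180 kPa, V = 38.1 L, T = 334 K.
Step 2 — Isothermal: T stays 334 K; PV = const ⇒ V₂ = 104 L, P₂ = 66.1 kPa.
ΔU = 0 (ideal gas, T constant).
W = nRT ln(V₂/V₁) = 2.47×8.314×334×ln(2.72) = 6860 J.
Q = ΔU + W = 6860 J.
Net over both steps: W = 14800 J, Q = 10200 J, ΔU = -4540 J.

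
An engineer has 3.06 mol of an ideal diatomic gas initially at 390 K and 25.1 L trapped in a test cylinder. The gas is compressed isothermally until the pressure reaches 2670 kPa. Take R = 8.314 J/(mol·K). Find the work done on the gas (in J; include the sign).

19000 J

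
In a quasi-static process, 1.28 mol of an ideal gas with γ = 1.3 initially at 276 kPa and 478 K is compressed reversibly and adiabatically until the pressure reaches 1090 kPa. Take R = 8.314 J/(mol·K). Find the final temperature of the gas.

656 K

V₁ = nRT₁/P₁ = 1.28×8.314×478/276 = 18.4 L.
Adiabatic: T₂/T₁ = (P₂/P₁)^((γ−1)/γ) ⇒ T₂ = 478×(3.95)^0.231 = 656 K; V₂ = 6.41 L.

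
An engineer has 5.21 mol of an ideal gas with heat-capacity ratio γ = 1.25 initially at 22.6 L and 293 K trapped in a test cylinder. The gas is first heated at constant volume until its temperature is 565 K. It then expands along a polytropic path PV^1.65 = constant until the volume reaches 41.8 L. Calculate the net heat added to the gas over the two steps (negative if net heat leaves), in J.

27300 J

P₁ = nRT₁/V₁ = 5.21×8.314×293/22.6 = 562 kPa.
Step 1 — Isochoric: V stays 22.6 L; P/T = const ⇒ T₂ = 565 K, P₂ = 1080 kPa.
W = 0 (no volume change).
ΔU = nCvΔT = 5.21×33.3×(565−293) = 47100 J.
Q = ΔU = 47100 J.
State after step 1: P = 1080 kPa, V = 22.6 L, T = 565 K.
Step 2 — Polytropic n=1.65: T₂ = T₁(V₁/V₂)^(n−1) = 565×(0.541)^0.65 = 379 K; P₂ = P₁(V₁/V₂)^n = 393 kPa.
W = (P₁V₁−P₂V₂)/(n−1) = (1080×22.6−393×41.8)/0.65 = 12400 J.
ΔU = nCvΔT = 5.21×33.3×(379−565) = -32300 J.
Q = ΔU + W = -19800 J.
Net over both steps: W = 12400 J, Q = 27300 J, ΔU = 14900 J.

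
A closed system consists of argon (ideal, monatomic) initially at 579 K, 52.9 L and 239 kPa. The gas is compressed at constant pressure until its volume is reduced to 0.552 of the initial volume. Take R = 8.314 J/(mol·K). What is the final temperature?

Isobaric: P stays 239 kPa; V/T = const ⇒ T₂ = 320 K, V₂ = 29.2 L.

320 K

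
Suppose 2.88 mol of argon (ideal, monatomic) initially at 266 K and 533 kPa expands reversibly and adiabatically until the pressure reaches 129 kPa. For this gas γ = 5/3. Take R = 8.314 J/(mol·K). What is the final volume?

28.0 L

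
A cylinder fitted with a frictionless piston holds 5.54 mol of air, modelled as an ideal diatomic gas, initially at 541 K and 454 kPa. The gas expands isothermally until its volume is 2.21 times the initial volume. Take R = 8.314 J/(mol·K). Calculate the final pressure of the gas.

205 kPa

V₁ = nRT₁/P₁ = 5.54×8.314×541/454 = 54.9 L.
Isothermal: T stays 541 K; PV = const ⇒ V₂ = 121 L, P₂ = 205 kPa.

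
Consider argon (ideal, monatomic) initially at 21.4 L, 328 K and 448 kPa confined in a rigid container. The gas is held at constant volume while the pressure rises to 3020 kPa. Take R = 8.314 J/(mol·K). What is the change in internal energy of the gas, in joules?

n = P₁V₁/(RT₁) = 448×21.4/(8.314×328) = 3.52 mol.
Isochoric: V stays 21.4 L; P/T = const ⇒ T₂ = 2210 K, P₂ = 3020 kPa.
For an ideal gas ΔU = nCvΔT with Cv = (3/2)R = 12.5 J/(mol·K).
ΔU = 3.52×12.5×(2210−328) = 82600 J.

82600 J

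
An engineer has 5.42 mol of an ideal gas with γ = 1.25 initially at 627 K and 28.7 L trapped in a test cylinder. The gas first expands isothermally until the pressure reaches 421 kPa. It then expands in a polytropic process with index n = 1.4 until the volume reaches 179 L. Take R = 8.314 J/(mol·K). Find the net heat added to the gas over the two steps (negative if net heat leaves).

P₁ = nRT₁/V₁ = 5.42×8.314×627/28.7 = 984 kPa.
Step 1 — Isothermal: T stays 627 K; PV = const ⇒ V₂ = 67.1 L, P₂ = 421 kPa.
ΔU = 0 (ideal gas, T constant).
W = nRT ln(V₂/V₁) = 5.42×8.314×627×ln(2.34) = 24000 J.
Q = ΔU + W = 24000 J.
State after step 1: P = 421 kPa, V = 67.1 L, T = 627 K.
Step 2 — Polytropic n=1.4: T₂ = T₁(V₁/V₂)^(n−1) = 627×(0.375)^0.40 = 423 K; P₂ = P₁(V₁/V₂)^n = 107 kPa.
W = (P₁V₁−P₂V₂)/(n−1) = (421×67.1−107×179)/0.40 = 22900 J.
ΔU = nCvΔT = 5.42×33.3×(423−627) = -36700 J.
Q = ΔU + W = -13800 J.
Net over both steps: W = 46900 J, Q = 10200 J, ΔU = -36700 J.

10200 J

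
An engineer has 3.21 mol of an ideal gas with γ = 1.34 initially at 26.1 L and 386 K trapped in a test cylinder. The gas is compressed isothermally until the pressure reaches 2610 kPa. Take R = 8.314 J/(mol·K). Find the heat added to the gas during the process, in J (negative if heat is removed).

-19500 J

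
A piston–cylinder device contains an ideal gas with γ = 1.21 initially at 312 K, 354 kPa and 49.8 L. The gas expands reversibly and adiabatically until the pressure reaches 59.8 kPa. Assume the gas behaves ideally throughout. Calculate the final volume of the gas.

217 L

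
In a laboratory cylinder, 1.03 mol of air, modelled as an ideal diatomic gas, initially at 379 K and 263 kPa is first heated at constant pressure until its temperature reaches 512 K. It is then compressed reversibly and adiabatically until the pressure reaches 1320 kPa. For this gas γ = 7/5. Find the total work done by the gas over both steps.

V₁ = nRT₁/P₁ = 1.03×8.314×379/263 = 12.3 L.
Step 1 — Isobaric: P stays 263 kPa; V/T = const ⇒ T₂ = 512 K, V₂ = 16.7 L.
W = PΔV = 263×(16.7−12.3) kPa·L = 1140 J.
ΔU = nCvΔT = 1.03×20.8×(512−379) = 2850 J.
Q = ΔU + W = nCpΔT = 3990 J.
State after step 1: P = 263 kPa, V = 16.7 L, T = 512 K.
Step 2 — Adiabatic: T₂/T₁ = (P₂/P₁)^((γ−1)/γ) ⇒ T₂ = 512×(5.02)^0.286 = 812 K; V₂ = 5.27 L.
ΔU = nCvΔT = 1.03×20.8×(812−512) = 6420 J.
Q = 0 for an adiabatic process, so W = −ΔU = -6420 J.
Net over both steps: W = -5280 J, Q = 3990 J, ΔU = 9270 J.

-5280 J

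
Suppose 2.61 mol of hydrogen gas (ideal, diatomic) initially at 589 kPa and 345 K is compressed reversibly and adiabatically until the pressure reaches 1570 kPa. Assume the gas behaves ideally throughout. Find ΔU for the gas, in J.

V₁ = nRT₁/P₁ = 2.61×8.314×345/589 = 12.7 L.
Adiabatic: T₂/T₁ = (P₂/P₁)^((γ−1)/γ) ⇒ T₂ = 345×(2.67)^0.286 = 457 K; V₂ = 6.31 L.
For an ideal gas ΔU = nCvΔT with Cv = (5/2)R = 20.8 J/(mol·K).
ΔU = 2.61×20.8×(457−345) = 6050 J.

6050 J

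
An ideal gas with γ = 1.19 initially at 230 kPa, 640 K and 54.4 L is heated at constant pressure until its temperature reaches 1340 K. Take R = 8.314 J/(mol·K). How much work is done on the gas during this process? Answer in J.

n = P₁V₁/(RT₁) = 230×54.4/(8.314×640) = 2.35 mol.
Isobaric: P stays 230 kPa; V/T = const ⇒ T₂ = 1340 K, V₂ = 114 L.
W = PΔV = 230×(114−54.4) kPa·L = 13700 J.
Work done on the gas = −W_by = -13700 J.

-13700 J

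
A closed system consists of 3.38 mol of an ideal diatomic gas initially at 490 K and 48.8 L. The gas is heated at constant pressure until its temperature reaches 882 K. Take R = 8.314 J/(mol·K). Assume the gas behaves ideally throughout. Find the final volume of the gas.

P₁ = nRT₁/V₁ = 3.38×8.314×490/48.8 = 282 kPa.
Isobaric: P stays 282 kPa; V/T = const ⇒ T₂ = 882 K, V₂ = 87.8 L.

87.8 L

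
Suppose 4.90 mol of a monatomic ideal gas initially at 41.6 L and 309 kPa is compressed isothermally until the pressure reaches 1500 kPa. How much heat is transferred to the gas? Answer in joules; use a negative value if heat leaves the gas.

-20300 J

T₁ = P₁V₁/(nR) = 309×41.6/(4.90×8.314) = 316 K.
Isothermal: T stays 316 K; PV = const ⇒ V₂ = 8.57 L, P₂ = 1500 kPa.
ΔU = 0 (ideal gas, T constant).
W = nRT ln(V₂/V₁) = 4.90×8.314×316×ln(0.206) = -20300 J.
Q = ΔU + W = -20300 J.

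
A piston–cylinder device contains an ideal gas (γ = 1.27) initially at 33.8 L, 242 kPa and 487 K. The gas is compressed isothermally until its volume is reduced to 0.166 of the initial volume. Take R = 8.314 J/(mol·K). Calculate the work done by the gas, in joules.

n = P₁V₁/(RT₁) = 242×33.8/(8.314×487) = 2.02 mol.
Isothermal: T stays 487 K; PV = const ⇒ V₂ = 5.61 L, P₂ = 1460 kPa.
W = nRT ln(V₂/V₁) = 2.02×8.314×487×ln(0.166) = -14700 J.

-14700 J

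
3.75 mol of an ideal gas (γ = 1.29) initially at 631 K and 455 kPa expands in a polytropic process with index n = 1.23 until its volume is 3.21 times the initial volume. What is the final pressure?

108 kPa

V₁ = nRT₁/P₁ = 3.75×8.314×631/455 = 43.2 L.
Polytropic n=1.23: T₂ = T₁(V₁/V₂)^(n−1) = 631×(0.312)^0.23 = 483 K; P₂ = P₁(V₁/V₂)^n = 108 kPa.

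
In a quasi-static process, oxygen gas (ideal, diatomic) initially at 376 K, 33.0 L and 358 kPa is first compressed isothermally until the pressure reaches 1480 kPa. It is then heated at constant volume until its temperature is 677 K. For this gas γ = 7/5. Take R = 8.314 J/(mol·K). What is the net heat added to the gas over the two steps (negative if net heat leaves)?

n = P₁V₁/(RT₁) = 358×33.0/(8.314×376) = 3.78 mol.
Step 1 — Isothermal: T stays 376 K; PV = const ⇒ V₂ = 7.98 L, P₂ = 1480 kPa.
ΔU = 0 (ideal gas, T constant).
W = nRT ln(V₂/V₁) = 3.78×8.314×376×ln(0.242) = -16800 J.
Q = ΔU + W = -16800 J.
State after step 1: P = 1480 kPa, V = 7.98 L, T = 376 K.
Step 2 — Isochoric: V stays 7.98 L; P/T = const ⇒ T₂ = 677 K, P₂ = 2660 kPa.
W = 0 (no volume change).
ΔU = nCvΔT = 3.78×20.8×(677−376) = 23600 J.
Q = ΔU = 23600 J.
Net over both steps: W = -16800 J, Q = 6880 J, ΔU = 23600 J.

6880 J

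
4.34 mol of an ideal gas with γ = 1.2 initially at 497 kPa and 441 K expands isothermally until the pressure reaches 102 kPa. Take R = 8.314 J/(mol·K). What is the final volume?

156 L

V₁ = nRT₁/P₁ = 4.34×8.314×441/497 = 32.0 L.
Isothermal: T stays 441 K; PV = const ⇒ V₂ = 156 L, P₂ = 102 kPa.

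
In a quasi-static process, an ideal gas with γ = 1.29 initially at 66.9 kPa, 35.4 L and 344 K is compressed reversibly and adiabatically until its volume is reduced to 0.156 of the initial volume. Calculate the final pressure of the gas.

Adiabatic: TV^(γ−1) = const ⇒ T₂ = 344×(6.41)^0.290 = 590 K; PV^γ = const ⇒ P₂ = 735 kPa.

735 kPa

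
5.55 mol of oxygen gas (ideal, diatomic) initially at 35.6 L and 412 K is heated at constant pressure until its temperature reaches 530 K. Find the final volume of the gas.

P₁ = nRT₁/V₁ = 5.55×8.314×412/35.6 = 534 kPa.
Isobaric: P stays 534 kPa; V/T = const ⇒ T₂ = 530 K, V₂ = 45.8 L.

45.8 L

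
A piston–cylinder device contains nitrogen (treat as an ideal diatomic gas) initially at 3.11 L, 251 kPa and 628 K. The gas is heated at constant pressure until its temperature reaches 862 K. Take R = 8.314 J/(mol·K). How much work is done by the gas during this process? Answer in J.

n = P₁V₁/(RT₁) = 251×3.11/(8.314×628) = 0.150 mol.
Isobaric: P stays 251 kPa; V/T = const ⇒ T₂ = 862 K, V₂ = 4.27 L.
W = PΔV = 251×(4.27−3.11) kPa·L = 291 J.

291 J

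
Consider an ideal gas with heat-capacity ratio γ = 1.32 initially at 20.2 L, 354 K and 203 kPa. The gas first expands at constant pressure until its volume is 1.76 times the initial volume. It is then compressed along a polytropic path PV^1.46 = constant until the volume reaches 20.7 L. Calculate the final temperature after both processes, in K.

n = P₁V₁/(RT₁) = 203×20.2/(8.314×354) = 1.39 mol.
Step 1 — Isobaric: P stays 203 kPa; V/T = const ⇒ T₂ = 623 K, V₂ = 35.6 L.
W = PΔV = 203×(35.6−20.2) kPa·L = 3120 J.
ΔU = nCvΔT = 1.39×26.0×(623−354) = 9740 J.
Q = ΔU + W = nCpΔT = 12900 J.
State after step 1: P = 203 kPa, V = 35.6 L, T = 623 K.
Step 2 — Polytropic n=1.46: T₂ = T₁(V₁/V₂)^(n−1) = 623×(1.72)^0.46 = 799 K; P₂ = P₁(V₁/V₂)^n = 447 kPa.
W = (P₁V₁−P₂V₂)/(n−1) = (203×35.6−447×20.7)/0.46 = -4430 J.
ΔU = nCvΔT = 1.39×26.0×(799−623) = 6370 J.
Q = ΔU + W = 1940 J.
Net over both steps: W = -1320 J, Q = 14800 J, ΔU = 16100 J.

799 K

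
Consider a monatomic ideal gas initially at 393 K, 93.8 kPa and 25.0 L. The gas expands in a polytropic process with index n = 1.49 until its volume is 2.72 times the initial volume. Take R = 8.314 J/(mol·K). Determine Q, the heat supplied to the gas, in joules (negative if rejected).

492 J

n = P₁V₁/(RT₁) = 93.8×25.0/(8.314×393) = 0.718 mol.
Polytropic n=1.49: T₂ = T₁(V₁/V₂)^(n−1) = 393×(0.368)^0.49 = 241 K; P₂ = P₁(V₁/V₂)^n = 21.1 kPa.
W = (P₁V₁−P₂V₂)/(n−1) = (93.8×25.0−21.1×68.0)/0.49 = 1850 J.
ΔU = nCvΔT = 0.718×12.5×(241−393) = -1360 J.
Q = ΔU + W = 492 J.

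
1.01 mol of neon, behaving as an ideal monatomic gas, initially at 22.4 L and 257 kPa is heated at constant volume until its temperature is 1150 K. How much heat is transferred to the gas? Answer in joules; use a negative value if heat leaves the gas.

5850 J

T₁ = P₁V₁/(nR) = 257×22.4/(1.01×8.314) = 686 K.
Isochoric: V stays 22.4 L; P/T = const ⇒ T₂ = 1150 K, P₂ = 431 kPa.
W = 0 (no volume change).
ΔU = nCvΔT = 1.01×12.5×(1150−686) = 5850 J.
Q = ΔU = 5850 J.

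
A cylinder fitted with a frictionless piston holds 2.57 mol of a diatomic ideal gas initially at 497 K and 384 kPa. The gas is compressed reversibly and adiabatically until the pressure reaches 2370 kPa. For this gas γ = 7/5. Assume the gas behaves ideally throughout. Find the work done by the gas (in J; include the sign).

V₁ = nRT₁/P₁ = 2.57×8.314×497/384 = 27.7 L.
Adiabatic: T₂/T₁ = (P₂/P₁)^((γ−1)/γ) ⇒ T₂ = 497×(6.17)^0.286 = 836 K; V₂ = 7.54 L.
ΔU = nCvΔT = 2.57×20.8×(836−497) = 18100 J.
Q = 0 for an adiabatic process, so W = −ΔU = -18100 J.

-18100 J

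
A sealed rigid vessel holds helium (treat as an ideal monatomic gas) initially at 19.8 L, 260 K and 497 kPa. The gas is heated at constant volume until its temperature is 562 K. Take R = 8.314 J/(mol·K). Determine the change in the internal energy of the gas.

17100 J

n = P₁V₁/(RT₁) = 497×19.8/(8.314×260) = 4.55 mol.
Isochoric: V stays 19.8 L; P/T = const ⇒ T₂ = 562 K, P₂ = 1070 kPa.
For an ideal gas ΔU = nCvΔT with Cv = (3/2)R = 12.5 J/(mol·K).
ΔU = 4.55×12.5×(562−260) = 17100 J.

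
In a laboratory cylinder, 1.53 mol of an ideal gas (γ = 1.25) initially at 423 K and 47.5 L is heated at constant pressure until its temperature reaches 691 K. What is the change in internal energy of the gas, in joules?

13600 J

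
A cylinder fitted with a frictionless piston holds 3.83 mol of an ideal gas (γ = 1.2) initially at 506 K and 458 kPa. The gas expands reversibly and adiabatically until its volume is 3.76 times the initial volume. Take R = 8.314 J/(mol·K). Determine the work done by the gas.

18700 J

V₁ = nRT₁/P₁ = 3.83×8.314×506/458 = 35.2 L.
Adiabatic: TV^(γ−1) = const ⇒ T₂ = 506×(0.266)^0.200 = 388 K; PV^γ = const ⇒ P₂ = 93.5 kPa.
ΔU = nCvΔT = 3.83×41.6×(388−506) = -18700 J.
Q = 0 for an adiabatic process, so W = −ΔU = 18700 J.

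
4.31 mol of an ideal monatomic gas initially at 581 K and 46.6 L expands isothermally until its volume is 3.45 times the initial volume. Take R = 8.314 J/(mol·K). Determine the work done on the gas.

-25800 J

P₁ = nRT₁/V₁ = 4.31×8.314×581/46.6 = 447 kPa.
Isothermal: T stays 581 K; PV = const ⇒ V₂ = 161 L, P₂ = 129 kPa.
W = nRT ln(V₂/V₁) = 4.31×8.314×581×ln(3.45) = 25800 J.
Work done on the gas = −W_by = -25800 J.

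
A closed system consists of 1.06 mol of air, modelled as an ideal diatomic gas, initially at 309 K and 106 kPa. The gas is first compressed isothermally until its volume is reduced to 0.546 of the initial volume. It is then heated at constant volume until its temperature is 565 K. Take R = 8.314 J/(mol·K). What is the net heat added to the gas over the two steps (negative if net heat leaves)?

V₁ = nRT₁/P₁ = 1.06×8.314×309/106 = 25.7 L.
Step 1 — Isothermal: T stays 309 K; PV = const ⇒ V₂ = 14.0 L, P₂ = 194 kPa.
ΔU = 0 (ideal gas, T constant).
W = nRT ln(V₂/V₁) = 1.06×8.314×309×ln(0.546) = -1650 J.
Q = ΔU + W = -1650 J.
State after step 1: P = 194 kPa, V = 14.0 L, T = 309 K.
Step 2 — Isochoric: V stays 14.0 L; P/T = const ⇒ T₂ = 565 K, P₂ = 355 kPa.
W = 0 (no volume change).
ΔU = nCvΔT = 1.06×20.8×(565−309) = 5640 J.
Q = ΔU = 5640 J.
Net over both steps: W = -1650 J, Q = 3990 J, ΔU = 5640 J.

3990 J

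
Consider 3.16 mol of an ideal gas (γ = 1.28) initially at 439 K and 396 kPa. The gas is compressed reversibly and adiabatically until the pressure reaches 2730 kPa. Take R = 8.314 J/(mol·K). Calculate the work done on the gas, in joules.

21600 J

V₁ = nRT₁/P₁ = 3.16×8.314×439/396 = 29.1 L.
Adiabatic: T₂/T₁ = (P₂/P₁)^((γ−1)/γ) ⇒ T₂ = 439×(6.89)^0.219 = 670 K; V₂ = 6.44 L.
ΔU = nCvΔT = 3.16×29.7×(670−439) = 21600 J.
Q = 0 for an adiabatic process, so W = −ΔU = -21600 J.
Work done on the gas = −W_by = 21600 J.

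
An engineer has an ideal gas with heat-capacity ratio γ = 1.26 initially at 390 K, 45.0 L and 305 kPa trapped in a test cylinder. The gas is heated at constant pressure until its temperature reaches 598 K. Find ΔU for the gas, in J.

28200 J

n = P₁V₁/(RT₁) = 305×45.0/(8.314×390) = 4.23 mol.
Isobaric: P stays 305 kPa; V/T = const ⇒ T₂ = 598 K, V₂ = 69.0 L.
For an ideal gas ΔU = nCvΔT with Cv = R/(γ−1) = 32.0 J/(mol·K).
ΔU = 4.23×32.0×(598−390) = 28200 J.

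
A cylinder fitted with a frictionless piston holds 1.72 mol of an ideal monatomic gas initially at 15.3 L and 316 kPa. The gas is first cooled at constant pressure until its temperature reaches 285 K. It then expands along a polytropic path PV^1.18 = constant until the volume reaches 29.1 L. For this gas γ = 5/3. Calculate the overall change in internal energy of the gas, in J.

-1970 J

T₁ = P₁V₁/(nR) = 316×15.3/(1.72×8.314) = 338 K.
Step 1 — Isobaric: P stays 316 kPa; V/T = const ⇒ T₂ = 285 K, V₂ = 12.9 L.
W = PΔV = 316×(12.9−15.3) kPa·L = -759 J.
ΔU = nCvΔT = 1.72×12.5×(285−338) = -1140 J.
Q = ΔU + W = nCpΔT = -1900 J.
State after step 1: P = 316 kPa, V = 12.9 L, T = 285 K.
Step 2 — Polytropic n=1.18: T₂ = T₁(V₁/V₂)^(n−1) = 285×(0.443)^0.18 = 246 K; P₂ = P₁(V₁/V₂)^n = 121 kPa.
W = (P₁V₁−P₂V₂)/(n−1) = (316×12.9−121×29.1)/0.18 = 3080 J.
ΔU = nCvΔT = 1.72×12.5×(246−285) = -833 J.
Q = ΔU + W = 2250 J.
Net over both steps: W = 2330 J, Q = 354 J, ΔU = -1970 J.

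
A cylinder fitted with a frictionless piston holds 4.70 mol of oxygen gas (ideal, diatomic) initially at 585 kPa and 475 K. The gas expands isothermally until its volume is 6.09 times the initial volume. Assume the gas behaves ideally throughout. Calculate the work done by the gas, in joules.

33500 J

V₁ = nRT₁/P₁ = 4.70×8.314×475/585 = 31.7 L.
Isothermal: T stays 475 K; PV = const ⇒ V₂ = 193 L, P₂ = 96.1 kPa.
W = nRT ln(V₂/V₁) = 4.70×8.314×475×ln(6.09) = 33500 J.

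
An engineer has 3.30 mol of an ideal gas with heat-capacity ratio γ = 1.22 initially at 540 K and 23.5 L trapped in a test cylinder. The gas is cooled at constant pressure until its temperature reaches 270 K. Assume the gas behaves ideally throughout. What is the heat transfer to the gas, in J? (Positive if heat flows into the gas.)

P₁ = nRT₁/V₁ = 3.30×8.314×540/23.5 = 630 kPa.
Isobaric: P stays 630 kPa; V/T = const ⇒ T₂ = 270 K, V₂ = 11.8 L.
W = PΔV = 630×(11.8−23.5) kPa·L = -7410 J.
ΔU = nCvΔT = 3.30×37.8×(270−540) = -33700 J.
Q = ΔU + W = nCpΔT = -41100 J.

-41100 J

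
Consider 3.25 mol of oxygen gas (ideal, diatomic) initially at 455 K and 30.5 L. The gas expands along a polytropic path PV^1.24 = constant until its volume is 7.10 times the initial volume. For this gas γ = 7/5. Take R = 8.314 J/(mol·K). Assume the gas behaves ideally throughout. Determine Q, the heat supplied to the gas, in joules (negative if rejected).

P₁ = nRT₁/V₁ = 3.25×8.314×455/30.5 = 403 kPa.
Polytropic n=1.24: T₂ = T₁(V₁/V₂)^(n−1) = 455×(0.141)^0.24 = 284 K; P₂ = P₁(V₁/V₂)^n = 35.5 kPa.
W = (P₁V₁−P₂V₂)/(n−1) = (403×30.5−35.5×217)/0.24 = 19200 J.
ΔU = nCvΔT = 3.25×20.8×(284−455) = -11500 J.
Q = ΔU + W = 7690 J.

7690 J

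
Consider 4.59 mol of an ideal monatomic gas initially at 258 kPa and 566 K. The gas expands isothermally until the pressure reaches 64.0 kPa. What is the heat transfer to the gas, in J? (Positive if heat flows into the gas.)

30100 J

V₁ = nRT₁/P₁ = 4.59×8.314×566/258 = 83.7 L.
Isothermal: T stays 566 K; PV = const ⇒ V₂ = 337 L, P₂ = 64.0 kPa.
ΔU = 0 (ideal gas, T constant).
W = nRT ln(V₂/V₁) = 4.59×8.314×566×ln(4.03) = 30100 J.
Q = ΔU + W = 30100 J.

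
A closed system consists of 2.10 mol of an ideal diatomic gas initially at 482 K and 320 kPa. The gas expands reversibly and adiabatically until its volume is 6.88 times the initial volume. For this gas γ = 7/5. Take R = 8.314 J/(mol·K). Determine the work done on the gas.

V₁ = nRT₁/P₁ = 2.10×8.314×482/320 = 26.3 L.
Adiabatic: TV^(γ−1) = const ⇒ T₂ = 482×(0.145)^0.400 = 223 K; PV^γ = const ⇒ P₂ = 21.5 kPa.
ΔU = nCvΔT = 2.10×20.8×(223−482) = -11300 J.
Q = 0 for an adiabatic process, so W = −ΔU = 11300 J.
Work done on the gas = −W_by = -11300 J.

-11300 J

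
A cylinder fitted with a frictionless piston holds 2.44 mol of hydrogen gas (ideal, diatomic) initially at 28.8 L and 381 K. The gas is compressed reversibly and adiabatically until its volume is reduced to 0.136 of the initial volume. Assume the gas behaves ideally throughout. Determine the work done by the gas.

P₁ = nRT₁/V₁ = 2.44×8.314×381/28.8 = 268 kPa.
Adiabatic: TV^(γ−1) = const ⇒ T₂ = 381×(7.35)^0.400 = 846 K; PV^γ = const ⇒ P₂ = 4380 kPa.
ΔU = nCvΔT = 2.44×20.8×(846−381) = 23600 J.
Q = 0 for an adiabatic process, so W = −ΔU = -23600 J.

-23600 J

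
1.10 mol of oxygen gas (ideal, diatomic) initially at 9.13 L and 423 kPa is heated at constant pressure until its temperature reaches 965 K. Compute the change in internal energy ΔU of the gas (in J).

T₁ = P₁V₁/(nR) = 423×9.13/(1.10×8.314) = 422 K.
Isobaric: P stays 423 kPa; V/T = const ⇒ T₂ = 965 K, V₂ = 20.9 L.
For an ideal gas ΔU = nCvΔT with Cv = (5/2)R = 20.8 J/(mol·K).
ΔU = 1.10×20.8×(965−422) = 12400 J.

12400 J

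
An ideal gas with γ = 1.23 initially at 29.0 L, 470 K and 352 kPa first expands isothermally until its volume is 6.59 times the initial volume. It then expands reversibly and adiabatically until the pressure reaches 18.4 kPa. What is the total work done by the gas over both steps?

n = P₁V₁/(RT₁) = 352×29.0/(8.314×470) = 2.61 mol.
Step 1 — Isothermal: T stays 470 K; PV = const ⇒ V₂ = 191 L, P₂ = 53.4 kPa.
ΔU = 0 (ideal gas, T constant).
W = nRT ln(V₂/V₁) = 2.61×8.314×470×ln(6.59) = 19200 J.
Q = ΔU + W = 19200 J.
State after step 1: P = 53.4 kPa, V = 191 L, T = 470 K.
Step 2 — Adiabatic: T₂/T₁ = (P₂/P₁)^((γ−1)/γ) ⇒ T₂ = 470×(0.344)^0.187 = 385 K; V₂ = 455 L.
ΔU = nCvΔT = 2.61×36.1×(385−470) = -8020 J.
Q = 0 for an adiabatic process, so W = −ΔU = 8020 J.
Net over both steps: W = 27300 J, Q = 19200 J, ΔU = -8020 J.

27300 J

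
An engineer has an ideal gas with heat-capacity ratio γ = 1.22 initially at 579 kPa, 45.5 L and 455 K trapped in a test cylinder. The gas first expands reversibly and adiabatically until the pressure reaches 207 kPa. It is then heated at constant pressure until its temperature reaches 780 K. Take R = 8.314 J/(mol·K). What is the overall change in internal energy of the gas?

n = P₁V₁/(RT₁) = 579×45.5/(8.314×455) = 6.96 mol.
Step 1 — Adiabatic: T₂/T₁ = (P₂/P₁)^((γ−1)/γ) ⇒ T₂ = 455×(0.358)^0.180 = 378 K; V₂ = 106 L.
ΔU = nCvΔT = 6.96×37.8×(378−455) = -20300 J.
Q = 0 for an adiabatic process, so W = −ΔU = 20300 J.
State after step 1: P = 207 kPa, V = 106 L, T = 378 K.
Step 2 — Isobaric: P stays 207 kPa; V/T = const ⇒ T₂ = 780 K, V₂ = 218 L.
W = PΔV = 207×(218−106) kPa·L = 23300 J.
ΔU = nCvΔT = 6.96×37.8×(780−378) = 106000 J.
Q = ΔU + W = nCpΔT = 129000 J.
Net over both steps: W = 43600 J, Q = 129000 J, ΔU = 85500 J.

85500 J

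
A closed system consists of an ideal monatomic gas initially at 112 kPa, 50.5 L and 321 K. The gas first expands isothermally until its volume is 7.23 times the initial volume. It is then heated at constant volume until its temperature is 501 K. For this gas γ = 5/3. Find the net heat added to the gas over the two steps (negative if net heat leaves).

15900 J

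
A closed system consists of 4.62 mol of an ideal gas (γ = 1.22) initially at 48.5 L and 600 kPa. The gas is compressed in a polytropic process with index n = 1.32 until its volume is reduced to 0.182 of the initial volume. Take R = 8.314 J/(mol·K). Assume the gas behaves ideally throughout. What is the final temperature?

1310 K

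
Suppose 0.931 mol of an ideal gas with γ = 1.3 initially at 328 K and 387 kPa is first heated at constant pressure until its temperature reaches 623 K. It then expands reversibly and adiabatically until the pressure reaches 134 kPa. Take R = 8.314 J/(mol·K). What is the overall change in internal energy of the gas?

4120 J

V₁ = nRT₁/P₁ = 0.931×8.314×328/387 = 6.56 L.
Step 1 — Isobaric: P stays 387 kPa; V/T = const ⇒ T₂ = 623 K, V₂ = 12.5 L.
W = PΔV = 387×(12.5−6.56) kPa·L = 2280 J.
ΔU = nCvΔT = 0.931×27.7×(623−328) = 7610 J.
Q = ΔU + W = nCpΔT = 9890 J.
State after step 1: P = 387 kPa, V = 12.5 L, T = 623 K.
Step 2 — Adiabatic: T₂/T₁ = (P₂/P₁)^((γ−1)/γ) ⇒ T₂ = 623×(0.346)^0.231 = 488 K; V₂ = 28.2 L.
ΔU = nCvΔT = 0.931×27.7×(488−623) = -3490 J.
Q = 0 for an adiabatic process, so W = −ΔU = 3490 J.
Net over both steps: W = 5770 J, Q = 9890 J, ΔU = 4120 J.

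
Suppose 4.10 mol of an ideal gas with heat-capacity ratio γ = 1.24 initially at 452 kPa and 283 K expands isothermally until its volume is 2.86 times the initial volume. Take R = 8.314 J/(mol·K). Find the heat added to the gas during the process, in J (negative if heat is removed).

10100 J

V₁ = nRT₁/P₁ = 4.10×8.314×283/452 = 21.3 L.
Isothermal: T stays 283 K; PV = const ⇒ V₂ = 61.0 L, P₂ = 158 kPa.
ΔU = 0 (ideal gas, T constant).
W = nRT ln(V₂/V₁) = 4.10×8.314×283×ln(2.86) = 10100 J.
Q = ΔU + W = 10100 J.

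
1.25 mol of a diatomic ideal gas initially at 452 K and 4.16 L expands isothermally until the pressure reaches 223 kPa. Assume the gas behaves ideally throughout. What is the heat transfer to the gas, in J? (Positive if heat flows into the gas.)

P₁ = nRT₁/V₁ = 1.25×8.314×452/4.16 = 1130 kPa.
Isothermal: T stays 452 K; PV = const ⇒ V₂ = 21.1 L, P₂ = 223 kPa.
ΔU = 0 (ideal gas, T constant).
W = nRT ln(V₂/V₁) = 1.25×8.314×452×ln(5.06) = 7620 J.
Q = ΔU + W = 7620 J.

7620 J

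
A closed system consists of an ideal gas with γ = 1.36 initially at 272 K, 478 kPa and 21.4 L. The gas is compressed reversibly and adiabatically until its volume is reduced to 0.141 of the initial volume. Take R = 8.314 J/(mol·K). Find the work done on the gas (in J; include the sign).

n = P₁V₁/(RT₁) = 478×21.4/(8.314×272) = 4.52 mol.
Adiabatic: TV^(γ−1) = const ⇒ T₂ = 272×(7.09)^0.360 = 551 K; PV^γ = const ⇒ P₂ = 6860 kPa.
ΔU = nCvΔT = 4.52×23.1×(551−272) = 29100 J.
Q = 0 for an adiabatic process, so W = −ΔU = -29100 J.
Work done on the gas = −W_by = 29100 J.

29100 J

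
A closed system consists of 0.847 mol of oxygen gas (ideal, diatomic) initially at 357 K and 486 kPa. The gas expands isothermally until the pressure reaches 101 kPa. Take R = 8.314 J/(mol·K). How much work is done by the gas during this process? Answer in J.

V₁ = nRT₁/P₁ = 0.847×8.314×357/486 = 5.17 L.
Isothermal: T stays 357 K; PV = const ⇒ V₂ = 24.9 L, P₂ = 101 kPa.
W = nRT ln(V₂/V₁) = 0.847×8.314×357×ln(4.81) = 3950 J.

3950 J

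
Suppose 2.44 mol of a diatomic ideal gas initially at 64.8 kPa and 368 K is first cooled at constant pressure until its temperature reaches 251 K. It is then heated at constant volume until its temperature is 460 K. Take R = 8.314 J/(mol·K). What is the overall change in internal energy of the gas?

4670 J

V₁ = nRT₁/P₁ = 2.44×8.314×368/64.8 = 115 L.
Step 1 — Isobaric: P stays 64.8 kPa; V/T = const ⇒ T₂ = 251 K, V₂ = 78.6 L.
W = PΔV = 64.8×(78.6−115) kPa·L = -2370 J.
ΔU = nCvΔT = 2.44×20.8×(251−368) = -5930 J.
Q = ΔU + W = nCpΔT = -8310 J.
State after step 1: P = 64.8 kPa, V = 78.6 L, T = 251 K.
Step 2 — Isochoric: V stays 78.6 L; P/T = const ⇒ T₂ = 460 K, P₂ = 119 kPa.
W = 0 (no volume change).
ΔU = nCvΔT = 2.44×20.8×(460−251) = 10600 J.
Q = ΔU = 10600 J.
Net over both steps: W = -2370 J, Q = 2290 J, ΔU = 4670 J.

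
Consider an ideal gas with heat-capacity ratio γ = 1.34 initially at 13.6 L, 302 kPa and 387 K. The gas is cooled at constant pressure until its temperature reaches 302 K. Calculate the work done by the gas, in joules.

-902 J

n = P₁V₁/(RT₁) = 302×13.6/(8.314×387) = 1.28 mol.
Isobaric: P stays 302 kPa; V/T = const ⇒ T₂ = 302 K, V₂ = 10.6 L.
W = PΔV = 302×(10.6−13.6) kPa·L = -902 J.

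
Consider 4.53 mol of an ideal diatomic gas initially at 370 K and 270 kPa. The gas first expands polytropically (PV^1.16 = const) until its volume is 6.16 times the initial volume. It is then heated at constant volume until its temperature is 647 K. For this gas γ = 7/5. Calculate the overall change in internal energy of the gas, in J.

26100 J

V₁ = nRT₁/P₁ = 4.53×8.314×370/270 = 51.6 L.
Step 1 — Polytropic n=1.16: T₂ = T₁(V₁/V₂)^(n−1) = 370×(0.162)^0.16 = 277 K; P₂ = P₁(V₁/V₂)^n = 32.8 kPa.
W = (P₁V₁−P₂V₂)/(n−1) = (270×51.6−32.8×318)/0.16 = 22000 J.
ΔU = nCvΔT = 4.53×20.8×(277−370) = -8790 J.
Q = ΔU + W = 13200 J.
State after step 1: P = 32.8 kPa, V = 318 L, T = 277 K.
Step 2 — Isochoric: V stays 318 L; P/T = const ⇒ T₂ = 647 K, P₂ = 76.6 kPa.
W = 0 (no volume change).
ΔU = nCvΔT = 4.53×20.8×(647−277) = 34900 J.
Q = ΔU = 34900 J.
Net over both steps: W = 22000 J, Q = 48100 J, ΔU = 26100 J.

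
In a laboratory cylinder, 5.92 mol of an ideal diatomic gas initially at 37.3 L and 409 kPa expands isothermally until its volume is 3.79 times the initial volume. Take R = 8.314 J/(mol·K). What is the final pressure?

108 kPa

T₁ = P₁V₁/(nR) = 409×37.3/(5.92×8.314) = 310 K.
Isothermal: T stays 310 K; PV = const ⇒ V₂ = 141 L, P₂ = 108 kPa.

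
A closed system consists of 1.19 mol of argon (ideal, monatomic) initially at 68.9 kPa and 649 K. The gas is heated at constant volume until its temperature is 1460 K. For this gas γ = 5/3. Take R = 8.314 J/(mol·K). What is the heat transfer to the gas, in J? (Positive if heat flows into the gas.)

V₁ = nRT₁/P₁ = 1.19×8.314×649/68.9 = 93.2 L.
Isochoric: V stays 93.2 L; P/T = const ⇒ T₂ = 1460 K, P₂ = 155 kPa.
W = 0 (no volume change).
ΔU = nCvΔT = 1.19×12.5×(1460−649) = 12000 J.
Q = ΔU = 12000 J.

12000 J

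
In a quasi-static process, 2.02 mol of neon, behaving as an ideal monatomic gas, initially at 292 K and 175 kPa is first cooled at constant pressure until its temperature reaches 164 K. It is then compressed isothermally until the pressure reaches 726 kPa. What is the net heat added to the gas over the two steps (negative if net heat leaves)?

V₁ = nRT₁/P₁ = 2.02×8.314×292/175 = 28.0 L.
Step 1 — Isobaric: P stays 175 kPa; V/T = const ⇒ T₂ = 164 K, V₂ = 15.7 L.
W = PΔV = 175×(15.7−28.0) kPa·L = -2150 J.
ΔU = nCvΔT = 2.02×12.5×(164−292) = -3220 J.
Q = ΔU + W = nCpΔT = -5370 J.
State after step 1: P = 175 kPa, V = 15.7 L, T = 164 K.
Step 2 — Isothermal: T stays 164 K; PV = const ⇒ V₂ = 3.79 L, P₂ = 726 kPa.
ΔU = 0 (ideal gas, T constant).
W = nRT ln(V₂/V₁) = 2.02×8.314×164×ln(0.241) = -3920 J.
Q = ΔU + W = -3920 J.
Net over both steps: W = -6070 J, Q = -9290 J, ΔU = -3220 J.

-9290 J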